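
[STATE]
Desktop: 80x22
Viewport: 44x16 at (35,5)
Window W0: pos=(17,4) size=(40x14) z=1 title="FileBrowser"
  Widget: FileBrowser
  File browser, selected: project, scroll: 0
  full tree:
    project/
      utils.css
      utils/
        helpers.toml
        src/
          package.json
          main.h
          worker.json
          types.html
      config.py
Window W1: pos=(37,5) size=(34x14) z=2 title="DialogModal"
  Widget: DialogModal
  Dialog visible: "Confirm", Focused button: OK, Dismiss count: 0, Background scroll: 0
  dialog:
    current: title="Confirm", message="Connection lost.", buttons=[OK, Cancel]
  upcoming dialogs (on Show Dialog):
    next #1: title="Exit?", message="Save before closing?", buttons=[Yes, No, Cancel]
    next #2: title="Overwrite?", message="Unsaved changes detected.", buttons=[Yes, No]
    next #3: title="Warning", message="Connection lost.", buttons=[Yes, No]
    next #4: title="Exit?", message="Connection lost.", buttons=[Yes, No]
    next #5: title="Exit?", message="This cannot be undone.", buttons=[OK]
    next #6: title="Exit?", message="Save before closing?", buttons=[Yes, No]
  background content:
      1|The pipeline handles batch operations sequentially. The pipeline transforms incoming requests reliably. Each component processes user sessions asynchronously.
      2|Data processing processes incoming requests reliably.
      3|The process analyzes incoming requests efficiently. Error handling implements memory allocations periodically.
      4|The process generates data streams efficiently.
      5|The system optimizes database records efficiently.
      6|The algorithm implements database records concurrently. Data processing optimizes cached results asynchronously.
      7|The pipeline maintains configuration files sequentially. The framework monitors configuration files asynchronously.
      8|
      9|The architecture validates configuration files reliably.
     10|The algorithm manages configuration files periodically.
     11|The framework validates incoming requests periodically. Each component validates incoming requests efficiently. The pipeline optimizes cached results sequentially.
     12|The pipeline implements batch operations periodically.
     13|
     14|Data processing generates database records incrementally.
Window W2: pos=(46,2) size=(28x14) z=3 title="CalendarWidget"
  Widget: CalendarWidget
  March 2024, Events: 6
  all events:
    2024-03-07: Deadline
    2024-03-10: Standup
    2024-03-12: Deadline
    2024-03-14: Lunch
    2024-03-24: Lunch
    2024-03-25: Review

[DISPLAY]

  ┏━━━━━━━━┃        March 2024        ┃     
──┃ DialogM┃Mo Tu We Th Fr Sa Su      ┃     
  ┠────────┃             1  2  3      ┃     
  ┃The pipe┃ 4  5  6  7*  8  9 10*    ┃     
  ┃Data pro┃11 12* 13 14* 15 16 17    ┃     
  ┃The pr┌─┃18 19 20 21 22 23 24*     ┃     
  ┃The pr│ ┃25* 26 27 28 29 30 31     ┃     
  ┃The sy│ ┃                          ┃     
  ┃The al│ ┃                          ┃     
  ┃The pi└─┃                          ┃     
  ┃        ┗━━━━━━━━━━━━━━━━━━━━━━━━━━┛     
  ┃The architecture validates confi┃        
━━┃The algorithm manages configurat┃        
  ┗━━━━━━━━━━━━━━━━━━━━━━━━━━━━━━━━┛        
                                            
                                            


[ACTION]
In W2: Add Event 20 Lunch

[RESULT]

  ┏━━━━━━━━┃        March 2024        ┃     
──┃ DialogM┃Mo Tu We Th Fr Sa Su      ┃     
  ┠────────┃             1  2  3      ┃     
  ┃The pipe┃ 4  5  6  7*  8  9 10*    ┃     
  ┃Data pro┃11 12* 13 14* 15 16 17    ┃     
  ┃The pr┌─┃18 19 20* 21 22 23 24*    ┃     
  ┃The pr│ ┃25* 26 27 28 29 30 31     ┃     
  ┃The sy│ ┃                          ┃     
  ┃The al│ ┃                          ┃     
  ┃The pi└─┃                          ┃     
  ┃        ┗━━━━━━━━━━━━━━━━━━━━━━━━━━┛     
  ┃The architecture validates confi┃        
━━┃The algorithm manages configurat┃        
  ┗━━━━━━━━━━━━━━━━━━━━━━━━━━━━━━━━┛        
                                            
                                            


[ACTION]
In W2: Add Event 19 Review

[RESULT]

  ┏━━━━━━━━┃        March 2024        ┃     
──┃ DialogM┃Mo Tu We Th Fr Sa Su      ┃     
  ┠────────┃             1  2  3      ┃     
  ┃The pipe┃ 4  5  6  7*  8  9 10*    ┃     
  ┃Data pro┃11 12* 13 14* 15 16 17    ┃     
  ┃The pr┌─┃18 19* 20* 21 22 23 24*   ┃     
  ┃The pr│ ┃25* 26 27 28 29 30 31     ┃     
  ┃The sy│ ┃                          ┃     
  ┃The al│ ┃                          ┃     
  ┃The pi└─┃                          ┃     
  ┃        ┗━━━━━━━━━━━━━━━━━━━━━━━━━━┛     
  ┃The architecture validates confi┃        
━━┃The algorithm manages configurat┃        
  ┗━━━━━━━━━━━━━━━━━━━━━━━━━━━━━━━━┛        
                                            
                                            


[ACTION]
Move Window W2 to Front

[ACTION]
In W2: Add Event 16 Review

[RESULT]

  ┏━━━━━━━━┃        March 2024        ┃     
──┃ DialogM┃Mo Tu We Th Fr Sa Su      ┃     
  ┠────────┃             1  2  3      ┃     
  ┃The pipe┃ 4  5  6  7*  8  9 10*    ┃     
  ┃Data pro┃11 12* 13 14* 15 16* 17   ┃     
  ┃The pr┌─┃18 19* 20* 21 22 23 24*   ┃     
  ┃The pr│ ┃25* 26 27 28 29 30 31     ┃     
  ┃The sy│ ┃                          ┃     
  ┃The al│ ┃                          ┃     
  ┃The pi└─┃                          ┃     
  ┃        ┗━━━━━━━━━━━━━━━━━━━━━━━━━━┛     
  ┃The architecture validates confi┃        
━━┃The algorithm manages configurat┃        
  ┗━━━━━━━━━━━━━━━━━━━━━━━━━━━━━━━━┛        
                                            
                                            


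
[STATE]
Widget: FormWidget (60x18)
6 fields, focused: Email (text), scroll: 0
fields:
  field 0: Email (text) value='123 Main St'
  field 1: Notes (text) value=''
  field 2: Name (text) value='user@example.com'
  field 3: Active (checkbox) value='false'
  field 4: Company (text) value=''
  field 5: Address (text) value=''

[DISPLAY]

> Email:      [123 Main St                                 ]
  Notes:      [                                            ]
  Name:       [user@example.com                            ]
  Active:     [ ]                                           
  Company:    [                                            ]
  Address:    [                                            ]
                                                            
                                                            
                                                            
                                                            
                                                            
                                                            
                                                            
                                                            
                                                            
                                                            
                                                            
                                                            


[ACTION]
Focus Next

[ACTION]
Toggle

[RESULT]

  Email:      [123 Main St                                 ]
> Notes:      [                                            ]
  Name:       [user@example.com                            ]
  Active:     [ ]                                           
  Company:    [                                            ]
  Address:    [                                            ]
                                                            
                                                            
                                                            
                                                            
                                                            
                                                            
                                                            
                                                            
                                                            
                                                            
                                                            
                                                            


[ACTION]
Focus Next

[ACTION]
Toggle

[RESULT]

  Email:      [123 Main St                                 ]
  Notes:      [                                            ]
> Name:       [user@example.com                            ]
  Active:     [ ]                                           
  Company:    [                                            ]
  Address:    [                                            ]
                                                            
                                                            
                                                            
                                                            
                                                            
                                                            
                                                            
                                                            
                                                            
                                                            
                                                            
                                                            


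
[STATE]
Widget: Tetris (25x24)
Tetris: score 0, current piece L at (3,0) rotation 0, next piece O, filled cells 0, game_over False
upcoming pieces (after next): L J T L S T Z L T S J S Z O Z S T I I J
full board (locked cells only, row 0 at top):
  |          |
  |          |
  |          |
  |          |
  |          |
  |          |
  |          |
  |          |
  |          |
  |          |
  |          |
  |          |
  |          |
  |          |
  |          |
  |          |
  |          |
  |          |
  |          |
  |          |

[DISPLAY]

     ▒    │Next:         
   ▒▒▒    │▓▓            
          │▓▓            
          │              
          │              
          │              
          │Score:        
          │0             
          │              
          │              
          │              
          │              
          │              
          │              
          │              
          │              
          │              
          │              
          │              
          │              
          │              
          │              
          │              
          │              


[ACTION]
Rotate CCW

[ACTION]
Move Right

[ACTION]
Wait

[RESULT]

          │Next:         
    ▒▒    │▓▓            
     ▒    │▓▓            
     ▒    │              
          │              
          │              
          │Score:        
          │0             
          │              
          │              
          │              
          │              
          │              
          │              
          │              
          │              
          │              
          │              
          │              
          │              
          │              
          │              
          │              
          │              


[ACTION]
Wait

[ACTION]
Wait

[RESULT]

          │Next:         
          │▓▓            
          │▓▓            
    ▒▒    │              
     ▒    │              
     ▒    │              
          │Score:        
          │0             
          │              
          │              
          │              
          │              
          │              
          │              
          │              
          │              
          │              
          │              
          │              
          │              
          │              
          │              
          │              
          │              


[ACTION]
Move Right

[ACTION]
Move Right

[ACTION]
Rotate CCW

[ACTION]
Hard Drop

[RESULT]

    ▓▓    │Next:         
    ▓▓    │  ▒           
          │▒▒▒           
          │              
          │              
          │              
          │Score:        
          │0             
          │              
          │              
          │              
          │              
          │              
          │              
          │              
          │              
          │              
          │              
      ▒▒▒ │              
      ▒   │              
          │              
          │              
          │              
          │              


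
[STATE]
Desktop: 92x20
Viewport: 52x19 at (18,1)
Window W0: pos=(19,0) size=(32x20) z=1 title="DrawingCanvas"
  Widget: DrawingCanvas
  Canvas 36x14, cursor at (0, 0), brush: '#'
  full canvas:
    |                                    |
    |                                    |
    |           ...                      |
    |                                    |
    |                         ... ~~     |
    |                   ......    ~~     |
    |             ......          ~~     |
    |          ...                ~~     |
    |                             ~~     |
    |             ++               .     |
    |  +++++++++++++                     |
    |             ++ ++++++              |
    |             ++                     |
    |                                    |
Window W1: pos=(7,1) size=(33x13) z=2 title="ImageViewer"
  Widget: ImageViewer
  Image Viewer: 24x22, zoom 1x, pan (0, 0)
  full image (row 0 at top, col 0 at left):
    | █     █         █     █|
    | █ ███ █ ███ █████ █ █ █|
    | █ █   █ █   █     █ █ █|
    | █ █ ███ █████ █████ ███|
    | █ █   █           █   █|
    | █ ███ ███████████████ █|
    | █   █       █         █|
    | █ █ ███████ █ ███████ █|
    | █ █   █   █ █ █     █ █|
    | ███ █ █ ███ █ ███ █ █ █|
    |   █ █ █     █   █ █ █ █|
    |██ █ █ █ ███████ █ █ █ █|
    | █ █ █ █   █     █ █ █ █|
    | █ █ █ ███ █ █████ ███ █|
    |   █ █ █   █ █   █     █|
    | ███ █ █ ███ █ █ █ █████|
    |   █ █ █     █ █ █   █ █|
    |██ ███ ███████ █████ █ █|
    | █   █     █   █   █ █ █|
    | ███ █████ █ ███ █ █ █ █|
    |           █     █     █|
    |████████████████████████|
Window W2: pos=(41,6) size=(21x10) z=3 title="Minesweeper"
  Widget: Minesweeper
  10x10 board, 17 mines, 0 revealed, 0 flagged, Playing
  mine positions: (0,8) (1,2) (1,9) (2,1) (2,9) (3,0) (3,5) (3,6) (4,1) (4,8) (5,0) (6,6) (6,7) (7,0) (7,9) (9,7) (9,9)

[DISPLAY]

━━━━━━━━━━━━━━━━━━━━━┓          ┃                   
er                   ┃──────────┨                   
─────────────────────┨          ┃                   
       █     █       ┃          ┃                   
██ █████ █ █ █       ┃          ┃                   
   █     █ █ █       ┃ ┏━━━━━━━━━━━━━━━━━━━┓        
████ █████ ███       ┃ ┃ Minesweeper       ┃        
         █   █       ┃.┠───────────────────┨        
████████████ █       ┃ ┃■■■■■■■■■■         ┃        
   █         █       ┃ ┃■■■■■■■■■■         ┃        
██ █ ███████ █       ┃ ┃■■■■■■■■■■         ┃        
 █ █ █     █ █       ┃ ┃■■■■■■■■■■         ┃        
━━━━━━━━━━━━━━━━━━━━━┛ ┃■■■■■■■■■■         ┃        
 ┃             ++ +++++┃■■■■■■■■■■         ┃        
 ┃             ++      ┗━━━━━━━━━━━━━━━━━━━┛        
 ┃                              ┃                   
 ┃                              ┃                   
 ┃                              ┃                   
 ┗━━━━━━━━━━━━━━━━━━━━━━━━━━━━━━┛                   


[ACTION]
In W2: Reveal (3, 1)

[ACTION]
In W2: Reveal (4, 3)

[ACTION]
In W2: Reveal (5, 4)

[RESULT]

━━━━━━━━━━━━━━━━━━━━━┓          ┃                   
er                   ┃──────────┨                   
─────────────────────┨          ┃                   
       █     █       ┃          ┃                   
██ █████ █ █ █       ┃          ┃                   
   █     █ █ █       ┃ ┏━━━━━━━━━━━━━━━━━━━┓        
████ █████ ███       ┃ ┃ Minesweeper       ┃        
         █   █       ┃.┠───────────────────┨        
████████████ █       ┃ ┃■■■■■■■■■■         ┃        
   █         █       ┃ ┃■■■■■■■■■■         ┃        
██ █ ███████ █       ┃ ┃■■211■■■■■         ┃        
 █ █ █     █ █       ┃ ┃■32 1■■■■■         ┃        
━━━━━━━━━━━━━━━━━━━━━┛ ┃■■1 12■■■■         ┃        
 ┃             ++ +++++┃■21  1■■■■         ┃        
 ┃             ++      ┗━━━━━━━━━━━━━━━━━━━┛        
 ┃                              ┃                   
 ┃                              ┃                   
 ┃                              ┃                   
 ┗━━━━━━━━━━━━━━━━━━━━━━━━━━━━━━┛                   


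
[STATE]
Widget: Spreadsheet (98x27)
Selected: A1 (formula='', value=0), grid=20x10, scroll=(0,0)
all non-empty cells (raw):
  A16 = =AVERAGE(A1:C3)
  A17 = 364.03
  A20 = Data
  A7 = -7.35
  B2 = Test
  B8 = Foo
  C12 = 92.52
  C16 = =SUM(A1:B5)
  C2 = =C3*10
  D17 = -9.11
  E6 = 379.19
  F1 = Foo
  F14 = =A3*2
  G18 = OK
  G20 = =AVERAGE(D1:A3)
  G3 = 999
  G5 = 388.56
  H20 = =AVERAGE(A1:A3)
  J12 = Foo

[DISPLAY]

A1:                                                                                               
       A       B       C       D       E       F       G       H       I       J                  
--------------------------------------------------------------------------------------------------
  1      [0]       0       0       0       0Foo            0       0       0       0              
  2        0Test           0       0       0       0       0       0       0       0              
  3        0       0       0       0       0       0     999       0       0       0              
  4        0       0       0       0       0       0       0       0       0       0              
  5        0       0       0       0       0       0  388.56       0       0       0              
  6        0       0       0       0  379.19       0       0       0       0       0              
  7    -7.35       0       0       0       0       0       0       0       0       0              
  8        0Foo            0       0       0       0       0       0       0       0              
  9        0       0       0       0       0       0       0       0       0       0              
 10        0       0       0       0       0       0       0       0       0       0              
 11        0       0       0       0       0       0       0       0       0       0              
 12        0       0   92.52       0       0       0       0       0       0Foo                   
 13        0       0       0       0       0       0       0       0       0       0              
 14        0       0       0       0       0       0       0       0       0       0              
 15        0       0       0       0       0       0       0       0       0       0              
 16        0       0       0       0       0       0       0       0       0       0              
 17   364.03       0       0   -9.11       0       0       0       0       0       0              
 18        0       0       0       0       0       0OK             0       0       0              
 19        0       0       0       0       0       0       0       0       0       0              
 20 Data           0       0       0       0       0       0       0       0       0              
                                                                                                  
                                                                                                  
                                                                                                  
                                                                                                  


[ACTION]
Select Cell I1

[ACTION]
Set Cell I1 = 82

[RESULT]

I1: 82                                                                                            
       A       B       C       D       E       F       G       H       I       J                  
--------------------------------------------------------------------------------------------------
  1        0       0       0       0       0Foo            0       0    [82]       0              
  2        0Test           0       0       0       0       0       0       0       0              
  3        0       0       0       0       0       0     999       0       0       0              
  4        0       0       0       0       0       0       0       0       0       0              
  5        0       0       0       0       0       0  388.56       0       0       0              
  6        0       0       0       0  379.19       0       0       0       0       0              
  7    -7.35       0       0       0       0       0       0       0       0       0              
  8        0Foo            0       0       0       0       0       0       0       0              
  9        0       0       0       0       0       0       0       0       0       0              
 10        0       0       0       0       0       0       0       0       0       0              
 11        0       0       0       0       0       0       0       0       0       0              
 12        0       0   92.52       0       0       0       0       0       0Foo                   
 13        0       0       0       0       0       0       0       0       0       0              
 14        0       0       0       0       0       0       0       0       0       0              
 15        0       0       0       0       0       0       0       0       0       0              
 16        0       0       0       0       0       0       0       0       0       0              
 17   364.03       0       0   -9.11       0       0       0       0       0       0              
 18        0       0       0       0       0       0OK             0       0       0              
 19        0       0       0       0       0       0       0       0       0       0              
 20 Data           0       0       0       0       0       0       0       0       0              
                                                                                                  
                                                                                                  
                                                                                                  
                                                                                                  


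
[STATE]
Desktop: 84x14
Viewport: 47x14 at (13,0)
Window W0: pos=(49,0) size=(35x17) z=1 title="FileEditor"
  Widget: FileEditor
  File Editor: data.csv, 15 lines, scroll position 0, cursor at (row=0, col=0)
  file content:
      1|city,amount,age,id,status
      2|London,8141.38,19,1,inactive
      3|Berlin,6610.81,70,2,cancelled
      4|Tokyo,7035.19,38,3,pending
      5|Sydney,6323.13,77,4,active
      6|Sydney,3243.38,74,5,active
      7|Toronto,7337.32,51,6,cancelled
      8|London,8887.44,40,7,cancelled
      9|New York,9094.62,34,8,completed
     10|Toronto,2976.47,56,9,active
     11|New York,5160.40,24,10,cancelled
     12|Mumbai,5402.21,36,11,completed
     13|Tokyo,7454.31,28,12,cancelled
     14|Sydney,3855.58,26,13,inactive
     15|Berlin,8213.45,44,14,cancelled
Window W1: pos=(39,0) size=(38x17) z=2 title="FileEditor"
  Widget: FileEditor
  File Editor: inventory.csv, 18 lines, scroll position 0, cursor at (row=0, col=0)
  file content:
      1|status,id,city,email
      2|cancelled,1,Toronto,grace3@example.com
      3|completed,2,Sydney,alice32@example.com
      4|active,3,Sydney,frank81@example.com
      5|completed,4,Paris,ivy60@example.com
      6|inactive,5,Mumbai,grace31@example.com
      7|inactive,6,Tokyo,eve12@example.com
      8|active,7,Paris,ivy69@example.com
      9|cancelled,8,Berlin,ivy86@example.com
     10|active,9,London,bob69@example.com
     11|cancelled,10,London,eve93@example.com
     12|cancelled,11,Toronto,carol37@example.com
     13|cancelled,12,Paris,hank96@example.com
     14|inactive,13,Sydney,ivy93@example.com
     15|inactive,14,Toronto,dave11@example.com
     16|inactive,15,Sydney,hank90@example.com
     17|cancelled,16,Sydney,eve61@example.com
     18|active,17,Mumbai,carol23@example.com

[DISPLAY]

                          ┏━━━━━━━━━━━━━━━━━━━━
                          ┃ FileEditor         
                          ┠────────────────────
                          ┃█tatus,id,city,email
                          ┃cancelled,1,Toronto,
                          ┃completed,2,Sydney,a
                          ┃active,3,Sydney,fran
                          ┃completed,4,Paris,iv
                          ┃inactive,5,Mumbai,gr
                          ┃inactive,6,Tokyo,eve
                          ┃active,7,Paris,ivy69
                          ┃cancelled,8,Berlin,i
                          ┃active,9,London,bob6
                          ┃cancelled,10,London,


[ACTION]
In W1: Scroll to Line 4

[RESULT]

                          ┏━━━━━━━━━━━━━━━━━━━━
                          ┃ FileEditor         
                          ┠────────────────────
                          ┃active,3,Sydney,fran
                          ┃completed,4,Paris,iv
                          ┃inactive,5,Mumbai,gr
                          ┃inactive,6,Tokyo,eve
                          ┃active,7,Paris,ivy69
                          ┃cancelled,8,Berlin,i
                          ┃active,9,London,bob6
                          ┃cancelled,10,London,
                          ┃cancelled,11,Toronto
                          ┃cancelled,12,Paris,h
                          ┃inactive,13,Sydney,i


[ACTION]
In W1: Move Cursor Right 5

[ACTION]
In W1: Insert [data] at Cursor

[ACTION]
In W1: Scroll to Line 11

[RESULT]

                          ┏━━━━━━━━━━━━━━━━━━━━
                          ┃ FileEditor         
                          ┠────────────────────
                          ┃inactive,5,Mumbai,gr
                          ┃inactive,6,Tokyo,eve
                          ┃active,7,Paris,ivy69
                          ┃cancelled,8,Berlin,i
                          ┃active,9,London,bob6
                          ┃cancelled,10,London,
                          ┃cancelled,11,Toronto
                          ┃cancelled,12,Paris,h
                          ┃inactive,13,Sydney,i
                          ┃inactive,14,Toronto,
                          ┃inactive,15,Sydney,h


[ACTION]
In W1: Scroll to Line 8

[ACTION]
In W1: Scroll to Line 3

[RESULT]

                          ┏━━━━━━━━━━━━━━━━━━━━
                          ┃ FileEditor         
                          ┠────────────────────
                          ┃completed,2,Sydney,a
                          ┃active,3,Sydney,fran
                          ┃completed,4,Paris,iv
                          ┃inactive,5,Mumbai,gr
                          ┃inactive,6,Tokyo,eve
                          ┃active,7,Paris,ivy69
                          ┃cancelled,8,Berlin,i
                          ┃active,9,London,bob6
                          ┃cancelled,10,London,
                          ┃cancelled,11,Toronto
                          ┃cancelled,12,Paris,h


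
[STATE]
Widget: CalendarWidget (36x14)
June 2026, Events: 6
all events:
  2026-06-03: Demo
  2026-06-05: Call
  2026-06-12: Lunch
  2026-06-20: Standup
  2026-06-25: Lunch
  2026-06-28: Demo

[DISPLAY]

             June 2026              
Mo Tu We Th Fr Sa Su                
 1  2  3*  4  5*  6  7              
 8  9 10 11 12* 13 14               
15 16 17 18 19 20* 21               
22 23 24 25* 26 27 28*              
29 30                               
                                    
                                    
                                    
                                    
                                    
                                    
                                    


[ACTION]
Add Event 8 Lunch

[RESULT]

             June 2026              
Mo Tu We Th Fr Sa Su                
 1  2  3*  4  5*  6  7              
 8*  9 10 11 12* 13 14              
15 16 17 18 19 20* 21               
22 23 24 25* 26 27 28*              
29 30                               
                                    
                                    
                                    
                                    
                                    
                                    
                                    


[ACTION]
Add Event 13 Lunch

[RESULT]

             June 2026              
Mo Tu We Th Fr Sa Su                
 1  2  3*  4  5*  6  7              
 8*  9 10 11 12* 13* 14             
15 16 17 18 19 20* 21               
22 23 24 25* 26 27 28*              
29 30                               
                                    
                                    
                                    
                                    
                                    
                                    
                                    


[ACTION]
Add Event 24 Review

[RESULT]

             June 2026              
Mo Tu We Th Fr Sa Su                
 1  2  3*  4  5*  6  7              
 8*  9 10 11 12* 13* 14             
15 16 17 18 19 20* 21               
22 23 24* 25* 26 27 28*             
29 30                               
                                    
                                    
                                    
                                    
                                    
                                    
                                    


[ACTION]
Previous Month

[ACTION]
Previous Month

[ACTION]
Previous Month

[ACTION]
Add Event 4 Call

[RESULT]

             March 2026             
Mo Tu We Th Fr Sa Su                
                   1                
 2  3  4*  5  6  7  8               
 9 10 11 12 13 14 15                
16 17 18 19 20 21 22                
23 24 25 26 27 28 29                
30 31                               
                                    
                                    
                                    
                                    
                                    
                                    


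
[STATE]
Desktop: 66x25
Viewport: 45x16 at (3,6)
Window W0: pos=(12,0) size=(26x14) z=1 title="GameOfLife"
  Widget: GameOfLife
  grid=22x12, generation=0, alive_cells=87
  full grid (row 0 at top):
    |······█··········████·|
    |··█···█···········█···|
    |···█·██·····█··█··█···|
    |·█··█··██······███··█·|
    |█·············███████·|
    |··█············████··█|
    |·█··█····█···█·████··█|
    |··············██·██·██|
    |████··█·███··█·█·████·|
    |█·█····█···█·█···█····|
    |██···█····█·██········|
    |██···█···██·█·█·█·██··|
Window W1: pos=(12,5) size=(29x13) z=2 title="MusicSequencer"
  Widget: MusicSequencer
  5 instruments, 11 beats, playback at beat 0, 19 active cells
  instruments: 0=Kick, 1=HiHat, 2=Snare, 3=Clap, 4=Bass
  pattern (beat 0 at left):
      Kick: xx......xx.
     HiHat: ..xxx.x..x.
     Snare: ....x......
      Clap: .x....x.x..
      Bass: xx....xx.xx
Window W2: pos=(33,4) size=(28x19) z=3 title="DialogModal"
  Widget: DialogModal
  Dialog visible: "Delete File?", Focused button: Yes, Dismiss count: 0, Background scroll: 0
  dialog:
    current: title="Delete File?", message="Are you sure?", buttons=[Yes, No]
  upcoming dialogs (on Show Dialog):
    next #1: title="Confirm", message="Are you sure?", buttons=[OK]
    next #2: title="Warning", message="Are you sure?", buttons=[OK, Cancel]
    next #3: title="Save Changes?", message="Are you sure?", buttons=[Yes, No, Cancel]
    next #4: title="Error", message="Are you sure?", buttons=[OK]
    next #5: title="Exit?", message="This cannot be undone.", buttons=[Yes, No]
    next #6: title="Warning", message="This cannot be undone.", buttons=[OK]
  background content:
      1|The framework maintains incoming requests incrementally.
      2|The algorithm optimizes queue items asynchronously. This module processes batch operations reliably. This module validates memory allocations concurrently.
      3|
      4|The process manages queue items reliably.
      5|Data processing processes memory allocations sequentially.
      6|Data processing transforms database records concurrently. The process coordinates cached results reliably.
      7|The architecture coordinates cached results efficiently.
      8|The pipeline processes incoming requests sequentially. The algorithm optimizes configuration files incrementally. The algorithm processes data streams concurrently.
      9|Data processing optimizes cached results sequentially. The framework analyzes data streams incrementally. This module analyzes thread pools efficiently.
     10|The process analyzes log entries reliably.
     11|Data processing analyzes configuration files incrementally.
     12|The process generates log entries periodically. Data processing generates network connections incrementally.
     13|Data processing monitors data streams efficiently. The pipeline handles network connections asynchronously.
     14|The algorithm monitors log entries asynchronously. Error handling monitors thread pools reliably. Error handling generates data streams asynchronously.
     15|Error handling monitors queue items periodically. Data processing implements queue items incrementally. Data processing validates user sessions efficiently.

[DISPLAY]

         ┃ MusicSequencer     ┠──────────────
         ┠────────────────────┃The framework 
         ┃      ▼1234567890   ┃The algorithm 
         ┃  Kick██······██·   ┃              
         ┃ HiHat··███·█··█·   ┃The process ma
         ┃ Snare····█······   ┃Data processin
         ┃  Clap·█····█·█··   ┃Data┌─────────
         ┃  Bass██····██·██   ┃The │  Delete 
         ┃                    ┃The │ Are you 
         ┃                    ┃Data│   [Yes] 
         ┃                    ┃The └─────────
         ┗━━━━━━━━━━━━━━━━━━━━┃Data processin
                              ┃The process ge
                              ┃Data processin
                              ┃The algorithm 
                              ┃Error handling


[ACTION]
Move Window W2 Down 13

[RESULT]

         ┃ MusicSequencer     ┏━━━━━━━━━━━━━━
         ┠────────────────────┃ DialogModal  
         ┃      ▼1234567890   ┠──────────────
         ┃  Kick██······██·   ┃The framework 
         ┃ HiHat··███·█··█·   ┃The algorithm 
         ┃ Snare····█······   ┃              
         ┃  Clap·█····█·█··   ┃The process ma
         ┃  Bass██····██·██   ┃Data processin
         ┃                    ┃Data┌─────────
         ┃                    ┃The │  Delete 
         ┃                    ┃The │ Are you 
         ┗━━━━━━━━━━━━━━━━━━━━┃Data│   [Yes] 
                              ┃The └─────────
                              ┃Data processin
                              ┃The process ge
                              ┃Data processin


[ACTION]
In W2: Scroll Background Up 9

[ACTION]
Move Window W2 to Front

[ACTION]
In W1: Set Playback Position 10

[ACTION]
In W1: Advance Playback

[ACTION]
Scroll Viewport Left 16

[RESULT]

            ┃ MusicSequencer     ┏━━━━━━━━━━━
            ┠────────────────────┃ DialogModa
            ┃      ▼1234567890   ┠───────────
            ┃  Kick██······██·   ┃The framewo
            ┃ HiHat··███·█··█·   ┃The algorit
            ┃ Snare····█······   ┃           
            ┃  Clap·█····█·█··   ┃The process
            ┃  Bass██····██·██   ┃Data proces
            ┃                    ┃Data┌──────
            ┃                    ┃The │  Dele
            ┃                    ┃The │ Are y
            ┗━━━━━━━━━━━━━━━━━━━━┃Data│   [Ye
                                 ┃The └──────
                                 ┃Data proces
                                 ┃The process
                                 ┃Data proces


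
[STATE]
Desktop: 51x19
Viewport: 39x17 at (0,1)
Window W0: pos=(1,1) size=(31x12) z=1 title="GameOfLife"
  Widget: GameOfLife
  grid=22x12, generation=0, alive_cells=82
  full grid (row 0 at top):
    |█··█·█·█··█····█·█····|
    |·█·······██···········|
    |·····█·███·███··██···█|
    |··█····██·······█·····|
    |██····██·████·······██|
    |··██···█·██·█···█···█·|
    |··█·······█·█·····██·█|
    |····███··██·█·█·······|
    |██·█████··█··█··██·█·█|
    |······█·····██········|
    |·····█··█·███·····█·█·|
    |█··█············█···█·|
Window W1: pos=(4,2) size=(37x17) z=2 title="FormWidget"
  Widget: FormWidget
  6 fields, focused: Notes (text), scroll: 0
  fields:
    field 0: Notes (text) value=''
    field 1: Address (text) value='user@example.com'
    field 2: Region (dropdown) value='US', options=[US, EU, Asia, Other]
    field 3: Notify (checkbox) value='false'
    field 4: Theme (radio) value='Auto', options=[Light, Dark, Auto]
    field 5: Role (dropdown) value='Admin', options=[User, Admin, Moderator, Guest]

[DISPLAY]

 ┏━━━━━━━━━━━━━━━━━━━━━━━━━━━━━┓       
 ┃ G┏━━━━━━━━━━━━━━━━━━━━━━━━━━━━━━━━━━
 ┠──┃ FormWidget                       
 ┃Ge┠──────────────────────────────────
 ┃··┃> Notes:      [                   
 ┃··┃  Address:    [user@example.com   
 ┃██┃  Region:     [US                ▼
 ┃··┃  Notify:     [ ]                 
 ┃··┃  Theme:      ( ) Light  ( ) Dark 
 ┃··┃  Role:       [Admin             ▼
 ┃██┃                                  
 ┗━━┃                                  
    ┃                                  
    ┃                                  
    ┃                                  
    ┃                                  
    ┃                                  


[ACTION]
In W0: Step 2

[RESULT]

 ┏━━━━━━━━━━━━━━━━━━━━━━━━━━━━━┓       
 ┃ G┏━━━━━━━━━━━━━━━━━━━━━━━━━━━━━━━━━━
 ┠──┃ FormWidget                       
 ┃Ge┠──────────────────────────────────
 ┃··┃> Notes:      [                   
 ┃··┃  Address:    [user@example.com   
 ┃·█┃  Region:     [US                ▼
 ┃·█┃  Notify:     [ ]                 
 ┃··┃  Theme:      ( ) Light  ( ) Dark 
 ┃·█┃  Role:       [Admin             ▼
 ┃··┃                                  
 ┗━━┃                                  
    ┃                                  
    ┃                                  
    ┃                                  
    ┃                                  
    ┃                                  


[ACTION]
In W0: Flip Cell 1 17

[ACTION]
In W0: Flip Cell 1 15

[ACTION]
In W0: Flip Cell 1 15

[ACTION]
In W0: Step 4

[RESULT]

 ┏━━━━━━━━━━━━━━━━━━━━━━━━━━━━━┓       
 ┃ G┏━━━━━━━━━━━━━━━━━━━━━━━━━━━━━━━━━━
 ┠──┃ FormWidget                       
 ┃Ge┠──────────────────────────────────
 ┃··┃> Notes:      [                   
 ┃··┃  Address:    [user@example.com   
 ┃·█┃  Region:     [US                ▼
 ┃··┃  Notify:     [ ]                 
 ┃··┃  Theme:      ( ) Light  ( ) Dark 
 ┃··┃  Role:       [Admin             ▼
 ┃·█┃                                  
 ┗━━┃                                  
    ┃                                  
    ┃                                  
    ┃                                  
    ┃                                  
    ┃                                  
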